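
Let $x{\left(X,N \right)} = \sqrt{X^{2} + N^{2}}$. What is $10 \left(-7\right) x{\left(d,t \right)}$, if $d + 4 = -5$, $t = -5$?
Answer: $- 70 \sqrt{106} \approx -720.69$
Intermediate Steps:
$d = -9$ ($d = -4 - 5 = -9$)
$x{\left(X,N \right)} = \sqrt{N^{2} + X^{2}}$
$10 \left(-7\right) x{\left(d,t \right)} = 10 \left(-7\right) \sqrt{\left(-5\right)^{2} + \left(-9\right)^{2}} = - 70 \sqrt{25 + 81} = - 70 \sqrt{106}$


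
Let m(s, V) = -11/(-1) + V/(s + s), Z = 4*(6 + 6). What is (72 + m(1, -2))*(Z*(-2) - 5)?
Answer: -8282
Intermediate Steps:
Z = 48 (Z = 4*12 = 48)
m(s, V) = 11 + V/(2*s) (m(s, V) = -11*(-1) + V/((2*s)) = 11 + V*(1/(2*s)) = 11 + V/(2*s))
(72 + m(1, -2))*(Z*(-2) - 5) = (72 + (11 + (½)*(-2)/1))*(48*(-2) - 5) = (72 + (11 + (½)*(-2)*1))*(-96 - 5) = (72 + (11 - 1))*(-101) = (72 + 10)*(-101) = 82*(-101) = -8282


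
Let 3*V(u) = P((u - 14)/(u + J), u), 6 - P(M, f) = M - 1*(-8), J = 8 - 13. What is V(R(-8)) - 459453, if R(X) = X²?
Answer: -27107783/59 ≈ -4.5945e+5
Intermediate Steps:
J = -5
P(M, f) = -2 - M (P(M, f) = 6 - (M - 1*(-8)) = 6 - (M + 8) = 6 - (8 + M) = 6 + (-8 - M) = -2 - M)
V(u) = -⅔ - (-14 + u)/(3*(-5 + u)) (V(u) = (-2 - (u - 14)/(u - 5))/3 = (-2 - (-14 + u)/(-5 + u))/3 = -⅔ - (-14 + u)/(3*(-5 + u)))
V(R(-8)) - 459453 = (8 - 1*(-8)²)/(-5 + (-8)²) - 459453 = (8 - 1*64)/(-5 + 64) - 459453 = (8 - 64)/59 - 459453 = (1/59)*(-56) - 459453 = -56/59 - 459453 = -27107783/59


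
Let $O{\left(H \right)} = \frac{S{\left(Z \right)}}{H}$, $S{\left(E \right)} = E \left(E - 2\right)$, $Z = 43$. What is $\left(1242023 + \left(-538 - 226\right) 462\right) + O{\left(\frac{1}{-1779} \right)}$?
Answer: $-2247322$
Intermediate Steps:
$S{\left(E \right)} = E \left(-2 + E\right)$
$O{\left(H \right)} = \frac{1763}{H}$ ($O{\left(H \right)} = \frac{43 \left(-2 + 43\right)}{H} = \frac{43 \cdot 41}{H} = \frac{1763}{H}$)
$\left(1242023 + \left(-538 - 226\right) 462\right) + O{\left(\frac{1}{-1779} \right)} = \left(1242023 + \left(-538 - 226\right) 462\right) + \frac{1763}{\frac{1}{-1779}} = \left(1242023 - 352968\right) + \frac{1763}{- \frac{1}{1779}} = \left(1242023 - 352968\right) + 1763 \left(-1779\right) = 889055 - 3136377 = -2247322$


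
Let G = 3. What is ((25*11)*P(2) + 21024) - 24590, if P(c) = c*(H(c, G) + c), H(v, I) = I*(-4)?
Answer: -9066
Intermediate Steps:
H(v, I) = -4*I
P(c) = c*(-12 + c) (P(c) = c*(-4*3 + c) = c*(-12 + c))
((25*11)*P(2) + 21024) - 24590 = ((25*11)*(2*(-12 + 2)) + 21024) - 24590 = (275*(2*(-10)) + 21024) - 24590 = (275*(-20) + 21024) - 24590 = (-5500 + 21024) - 24590 = 15524 - 24590 = -9066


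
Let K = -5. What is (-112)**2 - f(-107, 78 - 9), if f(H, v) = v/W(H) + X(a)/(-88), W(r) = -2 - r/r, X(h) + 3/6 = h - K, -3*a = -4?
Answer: 6635411/528 ≈ 12567.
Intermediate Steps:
a = 4/3 (a = -1/3*(-4) = 4/3 ≈ 1.3333)
X(h) = 9/2 + h (X(h) = -1/2 + (h - 1*(-5)) = -1/2 + (h + 5) = -1/2 + (5 + h) = 9/2 + h)
W(r) = -3 (W(r) = -2 - 1*1 = -2 - 1 = -3)
f(H, v) = -35/528 - v/3 (f(H, v) = v/(-3) + (9/2 + 4/3)/(-88) = v*(-1/3) + (35/6)*(-1/88) = -v/3 - 35/528 = -35/528 - v/3)
(-112)**2 - f(-107, 78 - 9) = (-112)**2 - (-35/528 - (78 - 9)/3) = 12544 - (-35/528 - 1/3*69) = 12544 - (-35/528 - 23) = 12544 - 1*(-12179/528) = 12544 + 12179/528 = 6635411/528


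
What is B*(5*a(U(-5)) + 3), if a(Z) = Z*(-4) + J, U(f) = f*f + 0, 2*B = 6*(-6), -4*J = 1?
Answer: 17937/2 ≈ 8968.5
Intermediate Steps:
J = -¼ (J = -¼*1 = -¼ ≈ -0.25000)
B = -18 (B = (6*(-6))/2 = (½)*(-36) = -18)
U(f) = f² (U(f) = f² + 0 = f²)
a(Z) = -¼ - 4*Z (a(Z) = Z*(-4) - ¼ = -4*Z - ¼ = -¼ - 4*Z)
B*(5*a(U(-5)) + 3) = -18*(5*(-¼ - 4*(-5)²) + 3) = -18*(5*(-¼ - 4*25) + 3) = -18*(5*(-¼ - 100) + 3) = -18*(5*(-401/4) + 3) = -18*(-2005/4 + 3) = -18*(-1993/4) = 17937/2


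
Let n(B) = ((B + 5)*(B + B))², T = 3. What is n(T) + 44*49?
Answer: 4460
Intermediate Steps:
n(B) = 4*B²*(5 + B)² (n(B) = ((5 + B)*(2*B))² = (2*B*(5 + B))² = 4*B²*(5 + B)²)
n(T) + 44*49 = 4*3²*(5 + 3)² + 44*49 = 4*9*8² + 2156 = 4*9*64 + 2156 = 2304 + 2156 = 4460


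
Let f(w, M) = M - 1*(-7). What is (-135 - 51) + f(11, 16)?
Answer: -163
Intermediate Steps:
f(w, M) = 7 + M (f(w, M) = M + 7 = 7 + M)
(-135 - 51) + f(11, 16) = (-135 - 51) + (7 + 16) = -186 + 23 = -163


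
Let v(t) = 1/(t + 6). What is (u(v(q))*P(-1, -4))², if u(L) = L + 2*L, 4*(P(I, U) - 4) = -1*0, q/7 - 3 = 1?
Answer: 36/289 ≈ 0.12457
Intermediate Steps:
q = 28 (q = 21 + 7*1 = 21 + 7 = 28)
P(I, U) = 4 (P(I, U) = 4 + (-1*0)/4 = 4 + (¼)*0 = 4 + 0 = 4)
v(t) = 1/(6 + t)
u(L) = 3*L
(u(v(q))*P(-1, -4))² = ((3/(6 + 28))*4)² = ((3/34)*4)² = (6/17)² = 36/289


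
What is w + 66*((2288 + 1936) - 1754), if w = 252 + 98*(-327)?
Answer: 131226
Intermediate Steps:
w = -31794 (w = 252 - 32046 = -31794)
w + 66*((2288 + 1936) - 1754) = -31794 + 66*((2288 + 1936) - 1754) = -31794 + 66*(4224 - 1754) = -31794 + 66*2470 = -31794 + 163020 = 131226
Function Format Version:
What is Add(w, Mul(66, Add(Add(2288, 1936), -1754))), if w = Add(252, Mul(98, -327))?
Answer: 131226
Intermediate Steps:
w = -31794 (w = Add(252, -32046) = -31794)
Add(w, Mul(66, Add(Add(2288, 1936), -1754))) = Add(-31794, Mul(66, Add(Add(2288, 1936), -1754))) = Add(-31794, Mul(66, Add(4224, -1754))) = Add(-31794, Mul(66, 2470)) = Add(-31794, 163020) = 131226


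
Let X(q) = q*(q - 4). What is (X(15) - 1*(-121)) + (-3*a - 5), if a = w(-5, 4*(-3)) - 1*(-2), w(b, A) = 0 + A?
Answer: 311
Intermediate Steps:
w(b, A) = A
X(q) = q*(-4 + q)
a = -10 (a = 4*(-3) - 1*(-2) = -12 + 2 = -10)
(X(15) - 1*(-121)) + (-3*a - 5) = (15*(-4 + 15) - 1*(-121)) + (-3*(-10) - 5) = (15*11 + 121) + (30 - 5) = (165 + 121) + 25 = 286 + 25 = 311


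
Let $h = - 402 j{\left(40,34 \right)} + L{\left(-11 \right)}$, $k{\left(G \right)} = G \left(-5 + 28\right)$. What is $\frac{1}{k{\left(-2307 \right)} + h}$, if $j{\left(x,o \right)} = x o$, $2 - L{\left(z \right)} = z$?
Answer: $- \frac{1}{599768} \approx -1.6673 \cdot 10^{-6}$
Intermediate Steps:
$L{\left(z \right)} = 2 - z$
$k{\left(G \right)} = 23 G$ ($k{\left(G \right)} = G 23 = 23 G$)
$j{\left(x,o \right)} = o x$
$h = -546707$ ($h = - 402 \cdot 34 \cdot 40 + \left(2 - -11\right) = \left(-402\right) 1360 + \left(2 + 11\right) = -546720 + 13 = -546707$)
$\frac{1}{k{\left(-2307 \right)} + h} = \frac{1}{23 \left(-2307\right) - 546707} = \frac{1}{-53061 - 546707} = \frac{1}{-599768} = - \frac{1}{599768}$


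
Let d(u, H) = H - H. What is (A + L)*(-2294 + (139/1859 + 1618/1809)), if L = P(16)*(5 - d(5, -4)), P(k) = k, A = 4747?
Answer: -12407488781209/1120977 ≈ -1.1068e+7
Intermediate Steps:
d(u, H) = 0
L = 80 (L = 16*(5 - 1*0) = 16*(5 + 0) = 16*5 = 80)
(A + L)*(-2294 + (139/1859 + 1618/1809)) = (4747 + 80)*(-2294 + (139/1859 + 1618/1809)) = 4827*(-2294 + (139*(1/1859) + 1618*(1/1809))) = 4827*(-2294 + (139/1859 + 1618/1809)) = 4827*(-2294 + 3259313/3362931) = 4827*(-7711304401/3362931) = -12407488781209/1120977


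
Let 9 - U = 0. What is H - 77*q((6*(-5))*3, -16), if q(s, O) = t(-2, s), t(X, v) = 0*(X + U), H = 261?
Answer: 261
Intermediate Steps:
U = 9 (U = 9 - 1*0 = 9 + 0 = 9)
t(X, v) = 0 (t(X, v) = 0*(X + 9) = 0*(9 + X) = 0)
q(s, O) = 0
H - 77*q((6*(-5))*3, -16) = 261 - 77*0 = 261 + 0 = 261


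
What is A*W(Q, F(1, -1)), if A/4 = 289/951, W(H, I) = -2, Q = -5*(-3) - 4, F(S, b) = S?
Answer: -2312/951 ≈ -2.4311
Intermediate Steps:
Q = 11 (Q = 15 - 4 = 11)
A = 1156/951 (A = 4*(289/951) = 1156/951 ≈ 1.2156)
A*W(Q, F(1, -1)) = (1156/951)*(-2) = -2312/951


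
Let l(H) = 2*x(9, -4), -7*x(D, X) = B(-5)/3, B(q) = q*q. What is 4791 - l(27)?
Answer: 100661/21 ≈ 4793.4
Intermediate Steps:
B(q) = q²
x(D, X) = -25/21 (x(D, X) = -(-5)²/(7*3) = -25/(7*3) = -⅐*25/3 = -25/21)
l(H) = -50/21 (l(H) = 2*(-25/21) = -50/21)
4791 - l(27) = 4791 - 1*(-50/21) = 4791 + 50/21 = 100661/21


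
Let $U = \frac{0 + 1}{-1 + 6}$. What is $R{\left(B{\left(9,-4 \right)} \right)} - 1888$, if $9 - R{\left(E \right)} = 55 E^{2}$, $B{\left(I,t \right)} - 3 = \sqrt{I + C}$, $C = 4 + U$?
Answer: $-3100 - 66 \sqrt{330} \approx -4299.0$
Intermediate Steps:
$U = \frac{1}{5}$ ($U = 1 \cdot \frac{1}{5} = \frac{1}{5} \approx 0.2$)
$C = \frac{21}{5}$ ($C = 4 + \frac{1}{5} = \frac{21}{5} \approx 4.2$)
$B{\left(I,t \right)} = 3 + \sqrt{\frac{21}{5} + I}$ ($B{\left(I,t \right)} = 3 + \sqrt{I + \frac{21}{5}} = 3 + \sqrt{\frac{21}{5} + I}$)
$R{\left(E \right)} = 9 - 55 E^{2}$
$R{\left(B{\left(9,-4 \right)} \right)} - 1888 = \left(9 - 55 \left(3 + \frac{\sqrt{105 + 25 \cdot 9}}{5}\right)^{2}\right) - 1888 = \left(9 - 55 \left(3 + \frac{\sqrt{105 + 225}}{5}\right)^{2}\right) - 1888 = \left(9 - 55 \left(3 + \frac{\sqrt{330}}{5}\right)^{2}\right) - 1888 = -1879 - 55 \left(3 + \frac{\sqrt{330}}{5}\right)^{2}$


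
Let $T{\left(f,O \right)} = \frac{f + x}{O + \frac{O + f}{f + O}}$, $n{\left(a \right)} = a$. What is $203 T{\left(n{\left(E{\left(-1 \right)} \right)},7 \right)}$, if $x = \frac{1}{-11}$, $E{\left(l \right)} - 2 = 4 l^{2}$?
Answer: $\frac{13195}{88} \approx 149.94$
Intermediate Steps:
$E{\left(l \right)} = 2 + 4 l^{2}$
$x = - \frac{1}{11} \approx -0.090909$
$T{\left(f,O \right)} = \frac{- \frac{1}{11} + f}{1 + O}$ ($T{\left(f,O \right)} = \frac{f - \frac{1}{11}}{O + \frac{O + f}{f + O}} = \frac{- \frac{1}{11} + f}{O + \frac{O + f}{O + f}} = \frac{- \frac{1}{11} + f}{O + 1} = \frac{- \frac{1}{11} + f}{1 + O}$)
$203 T{\left(n{\left(E{\left(-1 \right)} \right)},7 \right)} = 203 \frac{- \frac{1}{11} + \left(2 + 4 \left(-1\right)^{2}\right)}{1 + 7} = 203 \frac{- \frac{1}{11} + \left(2 + 4 \cdot 1\right)}{8} = 203 \frac{- \frac{1}{11} + \left(2 + 4\right)}{8} = 203 \frac{- \frac{1}{11} + 6}{8} = 203 \cdot \frac{1}{8} \cdot \frac{65}{11} = 203 \cdot \frac{65}{88} = \frac{13195}{88}$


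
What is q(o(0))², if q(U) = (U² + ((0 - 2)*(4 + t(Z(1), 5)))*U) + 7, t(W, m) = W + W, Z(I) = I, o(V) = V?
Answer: 49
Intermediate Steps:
t(W, m) = 2*W
q(U) = 7 + U² - 12*U (q(U) = (U² + ((0 - 2)*(4 + 2*1))*U) + 7 = (U² + (-2*(4 + 2))*U) + 7 = (U² + (-2*6)*U) + 7 = (U² - 12*U) + 7 = 7 + U² - 12*U)
q(o(0))² = (7 + 0² - 12*0)² = (7 + 0 + 0)² = 7² = 49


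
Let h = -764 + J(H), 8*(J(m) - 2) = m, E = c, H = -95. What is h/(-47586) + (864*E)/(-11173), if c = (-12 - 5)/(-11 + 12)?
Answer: 5660717387/4253427024 ≈ 1.3309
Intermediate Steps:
c = -17 (c = -17/1 = -17*1 = -17)
E = -17
J(m) = 2 + m/8
h = -6191/8 (h = -764 + (2 + (⅛)*(-95)) = -764 + (2 - 95/8) = -764 - 79/8 = -6191/8 ≈ -773.88)
h/(-47586) + (864*E)/(-11173) = -6191/8/(-47586) + (864*(-17))/(-11173) = -6191/8*(-1/47586) - 14688*(-1/11173) = 6191/380688 + 14688/11173 = 5660717387/4253427024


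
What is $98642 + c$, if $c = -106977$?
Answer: $-8335$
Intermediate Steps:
$98642 + c = 98642 - 106977 = -8335$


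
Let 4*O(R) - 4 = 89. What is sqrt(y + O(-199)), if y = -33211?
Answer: I*sqrt(132751)/2 ≈ 182.18*I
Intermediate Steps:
O(R) = 93/4 (O(R) = 1 + (1/4)*89 = 1 + 89/4 = 93/4)
sqrt(y + O(-199)) = sqrt(-33211 + 93/4) = sqrt(-132751/4) = I*sqrt(132751)/2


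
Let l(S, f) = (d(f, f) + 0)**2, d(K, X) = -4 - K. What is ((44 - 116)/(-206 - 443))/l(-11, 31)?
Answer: 72/795025 ≈ 9.0563e-5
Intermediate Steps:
l(S, f) = (-4 - f)**2 (l(S, f) = ((-4 - f) + 0)**2 = (-4 - f)**2)
((44 - 116)/(-206 - 443))/l(-11, 31) = ((44 - 116)/(-206 - 443))/((4 + 31)**2) = (-72/(-649))/(35**2) = -72*(-1/649)/1225 = (72/649)*(1/1225) = 72/795025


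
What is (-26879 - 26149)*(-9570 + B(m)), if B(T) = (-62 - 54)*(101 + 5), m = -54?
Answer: 1159510248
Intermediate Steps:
B(T) = -12296 (B(T) = -116*106 = -12296)
(-26879 - 26149)*(-9570 + B(m)) = (-26879 - 26149)*(-9570 - 12296) = -53028*(-21866) = 1159510248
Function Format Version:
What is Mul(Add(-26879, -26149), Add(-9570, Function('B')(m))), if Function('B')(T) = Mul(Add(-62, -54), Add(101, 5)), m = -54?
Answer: 1159510248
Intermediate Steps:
Function('B')(T) = -12296 (Function('B')(T) = Mul(-116, 106) = -12296)
Mul(Add(-26879, -26149), Add(-9570, Function('B')(m))) = Mul(Add(-26879, -26149), Add(-9570, -12296)) = Mul(-53028, -21866) = 1159510248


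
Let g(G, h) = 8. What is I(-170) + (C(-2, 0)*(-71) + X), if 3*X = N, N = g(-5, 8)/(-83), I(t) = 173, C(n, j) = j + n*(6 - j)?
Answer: 255217/249 ≈ 1025.0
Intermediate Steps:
N = -8/83 (N = 8/(-83) = 8*(-1/83) = -8/83 ≈ -0.096385)
X = -8/249 (X = (⅓)*(-8/83) = -8/249 ≈ -0.032129)
I(-170) + (C(-2, 0)*(-71) + X) = 173 + ((0 + 6*(-2) - 1*0*(-2))*(-71) - 8/249) = 173 + ((0 - 12 + 0)*(-71) - 8/249) = 173 + (-12*(-71) - 8/249) = 173 + (852 - 8/249) = 173 + 212140/249 = 255217/249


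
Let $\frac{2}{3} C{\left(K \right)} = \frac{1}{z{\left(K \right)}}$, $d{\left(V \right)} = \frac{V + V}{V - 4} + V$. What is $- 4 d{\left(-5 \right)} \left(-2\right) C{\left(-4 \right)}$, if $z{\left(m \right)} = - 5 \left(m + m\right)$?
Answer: $- \frac{7}{6} \approx -1.1667$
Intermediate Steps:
$d{\left(V \right)} = V + \frac{2 V}{-4 + V}$ ($d{\left(V \right)} = \frac{2 V}{-4 + V} + V = V + \frac{2 V}{-4 + V}$)
$z{\left(m \right)} = - 10 m$ ($z{\left(m \right)} = - 5 \cdot 2 m = - 10 m$)
$C{\left(K \right)} = - \frac{3}{20 K}$ ($C{\left(K \right)} = \frac{3}{2 \left(- 10 K\right)} = \frac{3 \left(- \frac{1}{10 K}\right)}{2} = - \frac{3}{20 K}$)
$- 4 d{\left(-5 \right)} \left(-2\right) C{\left(-4 \right)} = - 4 - \frac{5 \left(-2 - 5\right)}{-4 - 5} \left(-2\right) \left(- \frac{3}{20 \left(-4\right)}\right) = - 4 \left(-5\right) \frac{1}{-9} \left(-7\right) \left(-2\right) \left(\left(- \frac{3}{20}\right) \left(- \frac{1}{4}\right)\right) = - 4 \left(-5\right) \left(- \frac{1}{9}\right) \left(-7\right) \left(-2\right) \frac{3}{80} = - 4 \left(\left(- \frac{35}{9}\right) \left(-2\right)\right) \frac{3}{80} = \left(-4\right) \frac{70}{9} \cdot \frac{3}{80} = \left(- \frac{280}{9}\right) \frac{3}{80} = - \frac{7}{6}$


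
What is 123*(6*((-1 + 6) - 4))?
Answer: 738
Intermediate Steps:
123*(6*((-1 + 6) - 4)) = 123*(6*(5 - 4)) = 123*(6*1) = 123*6 = 738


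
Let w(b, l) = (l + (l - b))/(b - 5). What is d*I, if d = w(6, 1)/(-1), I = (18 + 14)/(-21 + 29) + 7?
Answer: 44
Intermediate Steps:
w(b, l) = (-b + 2*l)/(-5 + b)
I = 11 (I = 32/8 + 7 = 32*(⅛) + 7 = 4 + 7 = 11)
d = 4 (d = ((-1*6 + 2*1)/(-5 + 6))/(-1) = ((-6 + 2)/1)*(-1) = (1*(-4))*(-1) = -4*(-1) = 4)
d*I = 4*11 = 44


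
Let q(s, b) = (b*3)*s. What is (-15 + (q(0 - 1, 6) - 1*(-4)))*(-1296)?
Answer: 37584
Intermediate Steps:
q(s, b) = 3*b*s (q(s, b) = (3*b)*s = 3*b*s)
(-15 + (q(0 - 1, 6) - 1*(-4)))*(-1296) = (-15 + (3*6*(0 - 1) - 1*(-4)))*(-1296) = (-15 + (3*6*(-1) + 4))*(-1296) = (-15 + (-18 + 4))*(-1296) = (-15 - 14)*(-1296) = -29*(-1296) = 37584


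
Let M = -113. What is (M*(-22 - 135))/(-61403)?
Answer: -17741/61403 ≈ -0.28893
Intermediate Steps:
(M*(-22 - 135))/(-61403) = -113*(-22 - 135)/(-61403) = -113*(-157)*(-1/61403) = 17741*(-1/61403) = -17741/61403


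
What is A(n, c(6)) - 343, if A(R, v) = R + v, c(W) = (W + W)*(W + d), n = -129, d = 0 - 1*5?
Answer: -460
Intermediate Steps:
d = -5 (d = 0 - 5 = -5)
c(W) = 2*W*(-5 + W) (c(W) = (W + W)*(W - 5) = (2*W)*(-5 + W) = 2*W*(-5 + W))
A(n, c(6)) - 343 = (-129 + 2*6*(-5 + 6)) - 343 = (-129 + 2*6*1) - 343 = (-129 + 12) - 343 = -117 - 343 = -460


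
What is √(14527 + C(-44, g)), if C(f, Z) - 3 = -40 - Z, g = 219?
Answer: √14271 ≈ 119.46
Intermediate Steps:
C(f, Z) = -37 - Z (C(f, Z) = 3 + (-40 - Z) = -37 - Z)
√(14527 + C(-44, g)) = √(14527 + (-37 - 1*219)) = √(14527 + (-37 - 219)) = √(14527 - 256) = √14271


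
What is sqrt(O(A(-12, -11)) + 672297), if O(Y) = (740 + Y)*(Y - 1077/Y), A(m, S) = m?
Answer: sqrt(728899) ≈ 853.76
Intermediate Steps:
sqrt(O(A(-12, -11)) + 672297) = sqrt((-1077 + (-12)**2 - 796980/(-12) + 740*(-12)) + 672297) = sqrt((-1077 + 144 - 796980*(-1/12) - 8880) + 672297) = sqrt((-1077 + 144 + 66415 - 8880) + 672297) = sqrt(56602 + 672297) = sqrt(728899)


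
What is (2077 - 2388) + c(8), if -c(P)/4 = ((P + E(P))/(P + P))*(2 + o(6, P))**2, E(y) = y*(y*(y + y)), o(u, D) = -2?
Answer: -311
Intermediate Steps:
E(y) = 2*y**3 (E(y) = y*(y*(2*y)) = y*(2*y**2) = 2*y**3)
c(P) = 0 (c(P) = -4*(P + 2*P**3)/(P + P)*(2 - 2)**2 = -4*(P + 2*P**3)/((2*P))*0**2 = -4*(P + 2*P**3)*(1/(2*P))*0 = -4*(P + 2*P**3)/(2*P)*0 = -4*0 = 0)
(2077 - 2388) + c(8) = (2077 - 2388) + 0 = -311 + 0 = -311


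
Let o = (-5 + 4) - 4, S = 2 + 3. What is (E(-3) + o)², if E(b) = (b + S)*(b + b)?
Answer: 289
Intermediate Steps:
S = 5
o = -5 (o = -1 - 4 = -5)
E(b) = 2*b*(5 + b) (E(b) = (b + 5)*(b + b) = (5 + b)*(2*b) = 2*b*(5 + b))
(E(-3) + o)² = (2*(-3)*(5 - 3) - 5)² = (2*(-3)*2 - 5)² = (-12 - 5)² = (-17)² = 289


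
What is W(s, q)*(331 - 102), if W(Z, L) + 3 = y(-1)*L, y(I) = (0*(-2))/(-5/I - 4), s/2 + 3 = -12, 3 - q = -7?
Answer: -687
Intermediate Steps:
q = 10 (q = 3 - 1*(-7) = 3 + 7 = 10)
s = -30 (s = -6 + 2*(-12) = -6 - 24 = -30)
y(I) = 0 (y(I) = 0/(-4 - 5/I) = 0)
W(Z, L) = -3 (W(Z, L) = -3 + 0*L = -3 + 0 = -3)
W(s, q)*(331 - 102) = -3*(331 - 102) = -3*229 = -687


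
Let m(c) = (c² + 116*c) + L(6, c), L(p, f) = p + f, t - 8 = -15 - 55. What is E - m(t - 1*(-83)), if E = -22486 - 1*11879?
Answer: -37269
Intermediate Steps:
t = -62 (t = 8 + (-15 - 55) = 8 - 70 = -62)
L(p, f) = f + p
E = -34365 (E = -22486 - 11879 = -34365)
m(c) = 6 + c² + 117*c (m(c) = (c² + 116*c) + (c + 6) = (c² + 116*c) + (6 + c) = 6 + c² + 117*c)
E - m(t - 1*(-83)) = -34365 - (6 + (-62 - 1*(-83))² + 117*(-62 - 1*(-83))) = -34365 - (6 + (-62 + 83)² + 117*(-62 + 83)) = -34365 - (6 + 21² + 117*21) = -34365 - (6 + 441 + 2457) = -34365 - 1*2904 = -34365 - 2904 = -37269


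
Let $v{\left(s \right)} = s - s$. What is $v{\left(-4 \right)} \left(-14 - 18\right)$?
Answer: $0$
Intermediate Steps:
$v{\left(s \right)} = 0$
$v{\left(-4 \right)} \left(-14 - 18\right) = 0 \left(-14 - 18\right) = 0 \left(-32\right) = 0$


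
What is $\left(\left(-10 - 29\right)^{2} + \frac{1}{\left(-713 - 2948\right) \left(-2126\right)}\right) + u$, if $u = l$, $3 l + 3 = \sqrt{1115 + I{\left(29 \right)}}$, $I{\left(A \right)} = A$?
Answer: $\frac{11830594721}{7783286} + \frac{2 \sqrt{286}}{3} \approx 1531.3$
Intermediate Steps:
$l = -1 + \frac{2 \sqrt{286}}{3}$ ($l = -1 + \frac{\sqrt{1115 + 29}}{3} = -1 + \frac{\sqrt{1144}}{3} = -1 + \frac{2 \sqrt{286}}{3} \approx 10.274$)
$u = -1 + \frac{2 \sqrt{286}}{3} \approx 10.274$
$\left(\left(-10 - 29\right)^{2} + \frac{1}{\left(-713 - 2948\right) \left(-2126\right)}\right) + u = \left(\left(-10 - 29\right)^{2} + \frac{1}{\left(-713 - 2948\right) \left(-2126\right)}\right) - \left(1 - \frac{2 \sqrt{286}}{3}\right) = \left(\left(-39\right)^{2} + \frac{1}{-3661} \left(- \frac{1}{2126}\right)\right) - \left(1 - \frac{2 \sqrt{286}}{3}\right) = \left(1521 - - \frac{1}{7783286}\right) - \left(1 - \frac{2 \sqrt{286}}{3}\right) = \left(1521 + \frac{1}{7783286}\right) - \left(1 - \frac{2 \sqrt{286}}{3}\right) = \frac{11838378007}{7783286} - \left(1 - \frac{2 \sqrt{286}}{3}\right) = \frac{11830594721}{7783286} + \frac{2 \sqrt{286}}{3}$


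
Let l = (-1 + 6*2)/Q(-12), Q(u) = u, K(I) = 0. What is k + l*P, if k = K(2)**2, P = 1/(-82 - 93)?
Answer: 11/2100 ≈ 0.0052381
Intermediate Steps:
P = -1/175 (P = 1/(-175) = -1/175 ≈ -0.0057143)
k = 0 (k = 0**2 = 0)
l = -11/12 (l = (-1 + 6*2)/(-12) = (-1 + 12)*(-1/12) = 11*(-1/12) = -11/12 ≈ -0.91667)
k + l*P = 0 - 11/12*(-1/175) = 0 + 11/2100 = 11/2100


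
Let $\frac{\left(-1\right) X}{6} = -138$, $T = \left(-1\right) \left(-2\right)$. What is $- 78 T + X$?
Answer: $672$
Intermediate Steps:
$T = 2$
$X = 828$ ($X = \left(-6\right) \left(-138\right) = 828$)
$- 78 T + X = \left(-78\right) 2 + 828 = -156 + 828 = 672$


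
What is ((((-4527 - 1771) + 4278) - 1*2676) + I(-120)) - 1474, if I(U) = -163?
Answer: -6333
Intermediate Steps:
((((-4527 - 1771) + 4278) - 1*2676) + I(-120)) - 1474 = ((((-4527 - 1771) + 4278) - 1*2676) - 163) - 1474 = (((-6298 + 4278) - 2676) - 163) - 1474 = ((-2020 - 2676) - 163) - 1474 = (-4696 - 163) - 1474 = -4859 - 1474 = -6333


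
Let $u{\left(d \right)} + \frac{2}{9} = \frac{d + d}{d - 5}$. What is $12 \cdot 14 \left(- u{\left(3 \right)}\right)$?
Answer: $\frac{1624}{3} \approx 541.33$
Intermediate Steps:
$u{\left(d \right)} = - \frac{2}{9} + \frac{2 d}{-5 + d}$ ($u{\left(d \right)} = - \frac{2}{9} + \frac{d + d}{d - 5} = - \frac{2}{9} + \frac{2 d}{-5 + d}$)
$12 \cdot 14 \left(- u{\left(3 \right)}\right) = 12 \cdot 14 \left(- \frac{2 \left(5 + 8 \cdot 3\right)}{9 \left(-5 + 3\right)}\right) = 168 \left(- \frac{2 \left(5 + 24\right)}{9 \left(-2\right)}\right) = 168 \left(- \frac{2 \left(-1\right) 29}{9 \cdot 2}\right) = 168 \left(\left(-1\right) \left(- \frac{29}{9}\right)\right) = 168 \cdot \frac{29}{9} = \frac{1624}{3}$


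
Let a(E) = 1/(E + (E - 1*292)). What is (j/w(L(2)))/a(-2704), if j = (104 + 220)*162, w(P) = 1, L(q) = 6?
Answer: -299181600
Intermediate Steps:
a(E) = 1/(-292 + 2*E) (a(E) = 1/(E + (E - 292)) = 1/(E + (-292 + E)) = 1/(-292 + 2*E))
j = 52488 (j = 324*162 = 52488)
(j/w(L(2)))/a(-2704) = (52488/1)/((1/(2*(-146 - 2704)))) = (1*52488)/(((½)/(-2850))) = 52488/(((½)*(-1/2850))) = 52488/(-1/5700) = 52488*(-5700) = -299181600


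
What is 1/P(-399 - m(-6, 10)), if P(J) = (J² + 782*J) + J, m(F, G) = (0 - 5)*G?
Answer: -1/151466 ≈ -6.6021e-6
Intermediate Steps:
m(F, G) = -5*G
P(J) = J² + 783*J
1/P(-399 - m(-6, 10)) = 1/((-399 - (-5)*10)*(783 + (-399 - (-5)*10))) = 1/((-399 - 1*(-50))*(783 + (-399 - 1*(-50)))) = 1/((-399 + 50)*(783 + (-399 + 50))) = 1/(-349*(783 - 349)) = 1/(-349*434) = 1/(-151466) = -1/151466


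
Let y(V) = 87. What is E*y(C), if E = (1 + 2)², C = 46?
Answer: 783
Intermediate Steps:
E = 9 (E = 3² = 9)
E*y(C) = 9*87 = 783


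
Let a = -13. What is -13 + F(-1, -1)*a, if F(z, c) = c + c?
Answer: 13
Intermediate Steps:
F(z, c) = 2*c
-13 + F(-1, -1)*a = -13 + (2*(-1))*(-13) = -13 - 2*(-13) = -13 + 26 = 13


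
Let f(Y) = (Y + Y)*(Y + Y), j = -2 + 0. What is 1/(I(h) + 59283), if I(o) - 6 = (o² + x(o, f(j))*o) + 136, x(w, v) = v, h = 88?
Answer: 1/68577 ≈ 1.4582e-5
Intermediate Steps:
j = -2
f(Y) = 4*Y² (f(Y) = (2*Y)*(2*Y) = 4*Y²)
I(o) = 142 + o² + 16*o (I(o) = 6 + ((o² + (4*(-2)²)*o) + 136) = 6 + ((o² + (4*4)*o) + 136) = 6 + ((o² + 16*o) + 136) = 6 + (136 + o² + 16*o) = 142 + o² + 16*o)
1/(I(h) + 59283) = 1/((142 + 88² + 16*88) + 59283) = 1/((142 + 7744 + 1408) + 59283) = 1/(9294 + 59283) = 1/68577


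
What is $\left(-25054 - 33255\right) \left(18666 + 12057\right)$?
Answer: $-1791427407$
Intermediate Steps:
$\left(-25054 - 33255\right) \left(18666 + 12057\right) = \left(-58309\right) 30723 = -1791427407$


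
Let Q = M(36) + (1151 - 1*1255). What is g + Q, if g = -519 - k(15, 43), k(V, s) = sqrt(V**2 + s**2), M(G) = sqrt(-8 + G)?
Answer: -623 - sqrt(2074) + 2*sqrt(7) ≈ -663.25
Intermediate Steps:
Q = -104 + 2*sqrt(7) (Q = sqrt(-8 + 36) + (1151 - 1*1255) = sqrt(28) + (1151 - 1255) = 2*sqrt(7) - 104 = -104 + 2*sqrt(7) ≈ -98.708)
g = -519 - sqrt(2074) (g = -519 - sqrt(15**2 + 43**2) = -519 - sqrt(225 + 1849) = -519 - sqrt(2074) ≈ -564.54)
g + Q = (-519 - sqrt(2074)) + (-104 + 2*sqrt(7)) = -623 - sqrt(2074) + 2*sqrt(7)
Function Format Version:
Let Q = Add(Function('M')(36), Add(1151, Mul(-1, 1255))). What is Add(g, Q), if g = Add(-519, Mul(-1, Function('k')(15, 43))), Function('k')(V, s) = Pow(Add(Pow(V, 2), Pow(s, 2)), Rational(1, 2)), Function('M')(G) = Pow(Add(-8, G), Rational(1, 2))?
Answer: Add(-623, Mul(-1, Pow(2074, Rational(1, 2))), Mul(2, Pow(7, Rational(1, 2)))) ≈ -663.25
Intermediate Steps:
Q = Add(-104, Mul(2, Pow(7, Rational(1, 2)))) (Q = Add(Pow(Add(-8, 36), Rational(1, 2)), Add(1151, Mul(-1, 1255))) = Add(Pow(28, Rational(1, 2)), Add(1151, -1255)) = Add(Mul(2, Pow(7, Rational(1, 2))), -104) = Add(-104, Mul(2, Pow(7, Rational(1, 2)))) ≈ -98.708)
g = Add(-519, Mul(-1, Pow(2074, Rational(1, 2)))) (g = Add(-519, Mul(-1, Pow(Add(Pow(15, 2), Pow(43, 2)), Rational(1, 2)))) = Add(-519, Mul(-1, Pow(Add(225, 1849), Rational(1, 2)))) = Add(-519, Mul(-1, Pow(2074, Rational(1, 2)))) ≈ -564.54)
Add(g, Q) = Add(Add(-519, Mul(-1, Pow(2074, Rational(1, 2)))), Add(-104, Mul(2, Pow(7, Rational(1, 2))))) = Add(-623, Mul(-1, Pow(2074, Rational(1, 2))), Mul(2, Pow(7, Rational(1, 2))))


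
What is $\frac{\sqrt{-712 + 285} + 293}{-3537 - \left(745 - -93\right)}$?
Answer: $- \frac{293}{4375} - \frac{i \sqrt{427}}{4375} \approx -0.066971 - 0.0047232 i$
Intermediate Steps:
$\frac{\sqrt{-712 + 285} + 293}{-3537 - \left(745 - -93\right)} = \frac{\sqrt{-427} + 293}{-3537 - 838} = \frac{i \sqrt{427} + 293}{-3537 - 838} = \frac{293 + i \sqrt{427}}{-3537 - 838} = \frac{293 + i \sqrt{427}}{-4375} = \left(293 + i \sqrt{427}\right) \left(- \frac{1}{4375}\right) = - \frac{293}{4375} - \frac{i \sqrt{427}}{4375}$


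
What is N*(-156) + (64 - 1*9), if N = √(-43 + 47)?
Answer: -257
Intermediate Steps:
N = 2 (N = √4 = 2)
N*(-156) + (64 - 1*9) = 2*(-156) + (64 - 1*9) = -312 + (64 - 9) = -312 + 55 = -257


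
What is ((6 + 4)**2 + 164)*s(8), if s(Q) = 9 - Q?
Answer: 264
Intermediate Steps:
((6 + 4)**2 + 164)*s(8) = ((6 + 4)**2 + 164)*(9 - 1*8) = (10**2 + 164)*(9 - 8) = (100 + 164)*1 = 264*1 = 264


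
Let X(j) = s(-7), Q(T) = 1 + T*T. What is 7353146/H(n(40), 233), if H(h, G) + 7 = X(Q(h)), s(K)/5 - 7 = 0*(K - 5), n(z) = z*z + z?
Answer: 3676573/14 ≈ 2.6261e+5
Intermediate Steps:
n(z) = z + z**2 (n(z) = z**2 + z = z + z**2)
Q(T) = 1 + T**2
s(K) = 35 (s(K) = 35 + 5*(0*(K - 5)) = 35 + 5*(0*(-5 + K)) = 35 + 5*0 = 35 + 0 = 35)
X(j) = 35
H(h, G) = 28 (H(h, G) = -7 + 35 = 28)
7353146/H(n(40), 233) = 7353146/28 = 7353146*(1/28) = 3676573/14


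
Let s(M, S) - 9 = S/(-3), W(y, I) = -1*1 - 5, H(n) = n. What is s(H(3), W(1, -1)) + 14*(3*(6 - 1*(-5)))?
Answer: 473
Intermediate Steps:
W(y, I) = -6 (W(y, I) = -1 - 5 = -6)
s(M, S) = 9 - S/3 (s(M, S) = 9 + S/(-3) = 9 + S*(-1/3) = 9 - S/3)
s(H(3), W(1, -1)) + 14*(3*(6 - 1*(-5))) = (9 - 1/3*(-6)) + 14*(3*(6 - 1*(-5))) = (9 + 2) + 14*(3*(6 + 5)) = 11 + 14*(3*11) = 11 + 14*33 = 11 + 462 = 473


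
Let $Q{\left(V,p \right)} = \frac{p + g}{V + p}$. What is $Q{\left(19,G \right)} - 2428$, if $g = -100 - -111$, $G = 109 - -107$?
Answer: $- \frac{570353}{235} \approx -2427.0$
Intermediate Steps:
$G = 216$ ($G = 109 + 107 = 216$)
$g = 11$ ($g = -100 + 111 = 11$)
$Q{\left(V,p \right)} = \frac{11 + p}{V + p}$ ($Q{\left(V,p \right)} = \frac{p + 11}{V + p} = \frac{11 + p}{V + p}$)
$Q{\left(19,G \right)} - 2428 = \frac{11 + 216}{19 + 216} - 2428 = \frac{1}{235} \cdot 227 - 2428 = \frac{227}{235} - 2428 = - \frac{570353}{235}$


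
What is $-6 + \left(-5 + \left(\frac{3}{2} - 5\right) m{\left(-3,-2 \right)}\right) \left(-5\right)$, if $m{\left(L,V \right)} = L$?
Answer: $- \frac{67}{2} \approx -33.5$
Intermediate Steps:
$-6 + \left(-5 + \left(\frac{3}{2} - 5\right) m{\left(-3,-2 \right)}\right) \left(-5\right) = -6 + \left(-5 + \left(\frac{3}{2} - 5\right) \left(-3\right)\right) \left(-5\right) = -6 + \left(-5 - - \frac{21}{2}\right) \left(-5\right) = -6 + \left(-5 + \frac{21}{2}\right) \left(-5\right) = -6 + \frac{11}{2} \left(-5\right) = -6 - \frac{55}{2} = - \frac{67}{2}$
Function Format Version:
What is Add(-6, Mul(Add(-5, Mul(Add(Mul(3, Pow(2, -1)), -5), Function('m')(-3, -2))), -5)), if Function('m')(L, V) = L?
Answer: Rational(-67, 2) ≈ -33.500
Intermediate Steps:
Add(-6, Mul(Add(-5, Mul(Add(Mul(3, Pow(2, -1)), -5), Function('m')(-3, -2))), -5)) = Add(-6, Mul(Add(-5, Mul(Add(Mul(3, Pow(2, -1)), -5), -3)), -5)) = Add(-6, Mul(Add(-5, Mul(Add(Mul(3, Rational(1, 2)), -5), -3)), -5)) = Add(-6, Mul(Add(-5, Mul(Add(Rational(3, 2), -5), -3)), -5)) = Add(-6, Mul(Add(-5, Mul(Rational(-7, 2), -3)), -5)) = Add(-6, Mul(Add(-5, Rational(21, 2)), -5)) = Add(-6, Mul(Rational(11, 2), -5)) = Add(-6, Rational(-55, 2)) = Rational(-67, 2)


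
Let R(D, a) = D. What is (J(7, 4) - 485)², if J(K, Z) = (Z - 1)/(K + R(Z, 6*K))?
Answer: 28430224/121 ≈ 2.3496e+5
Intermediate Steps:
J(K, Z) = (-1 + Z)/(K + Z) (J(K, Z) = (Z - 1)/(K + Z) = (-1 + Z)/(K + Z))
(J(7, 4) - 485)² = ((-1 + 4)/(7 + 4) - 485)² = (3/11 - 485)² = (-5332/11)² = 28430224/121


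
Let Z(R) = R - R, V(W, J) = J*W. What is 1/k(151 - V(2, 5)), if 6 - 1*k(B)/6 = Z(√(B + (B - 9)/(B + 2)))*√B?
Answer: 1/36 ≈ 0.027778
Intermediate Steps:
Z(R) = 0
k(B) = 36 (k(B) = 36 - 0*√B = 36 - 6*0 = 36 + 0 = 36)
1/k(151 - V(2, 5)) = 1/36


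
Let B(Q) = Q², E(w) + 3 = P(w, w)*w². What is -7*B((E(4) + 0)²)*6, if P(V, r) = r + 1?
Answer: -1476427722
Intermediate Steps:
P(V, r) = 1 + r
E(w) = -3 + w²*(1 + w) (E(w) = -3 + (1 + w)*w² = -3 + w²*(1 + w))
-7*B((E(4) + 0)²)*6 = -7*((-3 + 4²*(1 + 4)) + 0)⁴*6 = -7*((-3 + 16*5) + 0)⁴*6 = -7*((-3 + 80) + 0)⁴*6 = -7*(77 + 0)⁴*6 = -7*(77²)²*6 = -7*5929²*6 = -7*35153041*6 = -246071287*6 = -1476427722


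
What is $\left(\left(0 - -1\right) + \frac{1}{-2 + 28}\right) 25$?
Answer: $\frac{675}{26} \approx 25.962$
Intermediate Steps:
$\left(\left(0 - -1\right) + \frac{1}{-2 + 28}\right) 25 = \left(\left(0 + 1\right) + \frac{1}{26}\right) 25 = \left(1 + \frac{1}{26}\right) 25 = \frac{27}{26} \cdot 25 = \frac{675}{26}$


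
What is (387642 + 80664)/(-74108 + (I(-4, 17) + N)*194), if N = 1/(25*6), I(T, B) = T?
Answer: -35122950/5616203 ≈ -6.2539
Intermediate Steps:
N = 1/150 ≈ 0.0066667
(387642 + 80664)/(-74108 + (I(-4, 17) + N)*194) = (387642 + 80664)/(-74108 + (-4 + 1/150)*194) = 468306/(-74108 - 599/150*194) = 468306/(-74108 - 58103/75) = 468306/(-5616203/75) = 468306*(-75/5616203) = -35122950/5616203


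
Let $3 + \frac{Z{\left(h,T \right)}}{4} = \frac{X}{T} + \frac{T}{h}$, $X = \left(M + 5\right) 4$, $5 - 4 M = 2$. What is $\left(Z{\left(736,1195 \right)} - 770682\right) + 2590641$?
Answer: $\frac{400171391313}{219880} \approx 1.82 \cdot 10^{6}$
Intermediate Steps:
$M = \frac{3}{4}$ ($M = \frac{5}{4} - \frac{1}{2} = \frac{3}{4} \approx 0.75$)
$X = 23$ ($X = \left(\frac{3}{4} + 5\right) 4 = \frac{23}{4} \cdot 4 = 23$)
$Z{\left(h,T \right)} = -12 + \frac{92}{T} + \frac{4 T}{h}$ ($Z{\left(h,T \right)} = -12 + 4 \left(\frac{23}{T} + \frac{T}{h}\right) = -12 + \left(\frac{92}{T} + \frac{4 T}{h}\right) = -12 + \frac{92}{T} + \frac{4 T}{h}$)
$\left(Z{\left(736,1195 \right)} - 770682\right) + 2590641 = \left(\left(-12 + \frac{92}{1195} + 4 \cdot 1195 \cdot \frac{1}{736}\right) - 770682\right) + 2590641 = \left(\left(-12 + 92 \cdot \frac{1}{1195} + 4 \cdot 1195 \cdot \frac{1}{736}\right) - 770682\right) + 2590641 = \left(\left(-12 + \frac{92}{1195} + \frac{1195}{184}\right) - 770682\right) + 2590641 = \left(- \frac{1193607}{219880} - 770682\right) + 2590641 = - \frac{169458751767}{219880} + 2590641 = \frac{400171391313}{219880}$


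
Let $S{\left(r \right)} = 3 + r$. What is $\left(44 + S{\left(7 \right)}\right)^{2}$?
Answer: $2916$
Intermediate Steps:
$\left(44 + S{\left(7 \right)}\right)^{2} = \left(44 + \left(3 + 7\right)\right)^{2} = \left(44 + 10\right)^{2} = 54^{2} = 2916$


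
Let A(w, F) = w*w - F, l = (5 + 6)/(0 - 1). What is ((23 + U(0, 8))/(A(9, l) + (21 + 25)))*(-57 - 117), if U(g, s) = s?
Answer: -899/23 ≈ -39.087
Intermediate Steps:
l = -11 (l = 11/(-1) = 11*(-1) = -11)
A(w, F) = w² - F
((23 + U(0, 8))/(A(9, l) + (21 + 25)))*(-57 - 117) = ((23 + 8)/((9² - 1*(-11)) + (21 + 25)))*(-57 - 117) = (31/((81 + 11) + 46))*(-174) = (31/(92 + 46))*(-174) = (31/138)*(-174) = -899/23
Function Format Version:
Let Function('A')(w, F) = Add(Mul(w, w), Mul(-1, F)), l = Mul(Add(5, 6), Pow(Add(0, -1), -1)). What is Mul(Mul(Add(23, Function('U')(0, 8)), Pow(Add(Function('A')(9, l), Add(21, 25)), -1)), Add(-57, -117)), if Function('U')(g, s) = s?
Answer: Rational(-899, 23) ≈ -39.087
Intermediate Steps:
l = -11 (l = Mul(11, Pow(-1, -1)) = Mul(11, -1) = -11)
Function('A')(w, F) = Add(Pow(w, 2), Mul(-1, F))
Mul(Mul(Add(23, Function('U')(0, 8)), Pow(Add(Function('A')(9, l), Add(21, 25)), -1)), Add(-57, -117)) = Mul(Mul(Add(23, 8), Pow(Add(Add(Pow(9, 2), Mul(-1, -11)), Add(21, 25)), -1)), Add(-57, -117)) = Mul(Mul(31, Pow(Add(Add(81, 11), 46), -1)), -174) = Mul(Mul(31, Pow(Add(92, 46), -1)), -174) = Mul(Mul(31, Pow(138, -1)), -174) = Mul(Mul(31, Rational(1, 138)), -174) = Mul(Rational(31, 138), -174) = Rational(-899, 23)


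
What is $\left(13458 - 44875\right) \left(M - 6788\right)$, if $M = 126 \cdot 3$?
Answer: $201382970$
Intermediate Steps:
$M = 378$
$\left(13458 - 44875\right) \left(M - 6788\right) = \left(13458 - 44875\right) \left(378 - 6788\right) = \left(-31417\right) \left(-6410\right) = 201382970$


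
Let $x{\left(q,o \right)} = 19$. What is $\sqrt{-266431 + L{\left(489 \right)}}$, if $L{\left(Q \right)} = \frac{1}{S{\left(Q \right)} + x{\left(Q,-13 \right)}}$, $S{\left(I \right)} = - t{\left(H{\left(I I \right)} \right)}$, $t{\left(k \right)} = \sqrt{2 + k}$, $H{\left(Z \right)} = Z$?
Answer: $\frac{\sqrt{5062188 - 266431 \sqrt{239123}}}{\sqrt{-19 + \sqrt{239123}}} \approx 516.17 i$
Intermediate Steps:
$S{\left(I \right)} = - \sqrt{2 + I^{2}}$ ($S{\left(I \right)} = - \sqrt{2 + I I} = - \sqrt{2 + I^{2}}$)
$L{\left(Q \right)} = \frac{1}{19 - \sqrt{2 + Q^{2}}}$ ($L{\left(Q \right)} = \frac{1}{- \sqrt{2 + Q^{2}} + 19} = \frac{1}{19 - \sqrt{2 + Q^{2}}}$)
$\sqrt{-266431 + L{\left(489 \right)}} = \sqrt{-266431 - \frac{1}{-19 + \sqrt{2 + 489^{2}}}} = \sqrt{-266431 - \frac{1}{-19 + \sqrt{2 + 239121}}} = \sqrt{-266431 - \frac{1}{-19 + \sqrt{239123}}}$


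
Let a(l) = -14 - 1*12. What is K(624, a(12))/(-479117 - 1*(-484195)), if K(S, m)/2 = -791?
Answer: -791/2539 ≈ -0.31154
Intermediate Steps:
a(l) = -26 (a(l) = -14 - 12 = -26)
K(S, m) = -1582 (K(S, m) = 2*(-791) = -1582)
K(624, a(12))/(-479117 - 1*(-484195)) = -1582/(-479117 - 1*(-484195)) = -1582/(-479117 + 484195) = -1582/5078 = -1582*1/5078 = -791/2539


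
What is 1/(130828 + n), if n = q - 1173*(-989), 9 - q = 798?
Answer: 1/1290136 ≈ 7.7511e-7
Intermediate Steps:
q = -789 (q = 9 - 1*798 = 9 - 798 = -789)
n = 1159308 (n = -789 - 1173*(-989) = -789 + 1160097 = 1159308)
1/(130828 + n) = 1/(130828 + 1159308) = 1/1290136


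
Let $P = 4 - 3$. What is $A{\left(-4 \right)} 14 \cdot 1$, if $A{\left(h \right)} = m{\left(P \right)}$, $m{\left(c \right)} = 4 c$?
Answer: $56$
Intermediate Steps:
$P = 1$ ($P = 4 - 3 = 1$)
$A{\left(h \right)} = 4$ ($A{\left(h \right)} = 4 \cdot 1 = 4$)
$A{\left(-4 \right)} 14 \cdot 1 = 4 \cdot 14 \cdot 1 = 56 \cdot 1 = 56$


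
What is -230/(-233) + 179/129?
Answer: 71377/30057 ≈ 2.3747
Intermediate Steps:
-230/(-233) + 179/129 = -230*(-1/233) + 179*(1/129) = 230/233 + 179/129 = 71377/30057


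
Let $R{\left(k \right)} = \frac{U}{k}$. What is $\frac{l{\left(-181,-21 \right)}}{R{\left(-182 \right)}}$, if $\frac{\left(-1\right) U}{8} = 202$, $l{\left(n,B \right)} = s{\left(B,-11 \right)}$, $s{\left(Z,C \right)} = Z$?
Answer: $- \frac{1911}{808} \approx -2.3651$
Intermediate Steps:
$l{\left(n,B \right)} = B$
$U = -1616$ ($U = \left(-8\right) 202 = -1616$)
$R{\left(k \right)} = - \frac{1616}{k}$
$\frac{l{\left(-181,-21 \right)}}{R{\left(-182 \right)}} = - \frac{21}{\left(-1616\right) \frac{1}{-182}} = - \frac{21}{\left(-1616\right) \left(- \frac{1}{182}\right)} = - \frac{21}{\frac{808}{91}} = \left(-21\right) \frac{91}{808} = - \frac{1911}{808}$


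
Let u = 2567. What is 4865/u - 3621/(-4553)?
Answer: 31445452/11687551 ≈ 2.6905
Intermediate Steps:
4865/u - 3621/(-4553) = 4865/2567 - 3621/(-4553) = 4865*(1/2567) - 3621*(-1/4553) = 4865/2567 + 3621/4553 = 31445452/11687551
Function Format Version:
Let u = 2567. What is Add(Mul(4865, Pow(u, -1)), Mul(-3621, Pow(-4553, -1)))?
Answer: Rational(31445452, 11687551) ≈ 2.6905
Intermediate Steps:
Add(Mul(4865, Pow(u, -1)), Mul(-3621, Pow(-4553, -1))) = Add(Mul(4865, Pow(2567, -1)), Mul(-3621, Pow(-4553, -1))) = Add(Mul(4865, Rational(1, 2567)), Mul(-3621, Rational(-1, 4553))) = Add(Rational(4865, 2567), Rational(3621, 4553)) = Rational(31445452, 11687551)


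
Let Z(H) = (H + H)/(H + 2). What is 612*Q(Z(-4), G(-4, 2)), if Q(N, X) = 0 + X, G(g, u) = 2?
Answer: 1224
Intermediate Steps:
Z(H) = 2*H/(2 + H) (Z(H) = (2*H)/(2 + H) = 2*H/(2 + H))
Q(N, X) = X
612*Q(Z(-4), G(-4, 2)) = 612*2 = 1224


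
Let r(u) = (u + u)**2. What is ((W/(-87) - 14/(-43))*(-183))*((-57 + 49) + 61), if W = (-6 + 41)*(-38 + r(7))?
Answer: 764837276/1247 ≈ 6.1334e+5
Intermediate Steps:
r(u) = 4*u**2 (r(u) = (2*u)**2 = 4*u**2)
W = 5530 (W = (-6 + 41)*(-38 + 4*7**2) = 35*(-38 + 4*49) = 35*(-38 + 196) = 35*158 = 5530)
((W/(-87) - 14/(-43))*(-183))*((-57 + 49) + 61) = ((5530/(-87) - 14/(-43))*(-183))*((-57 + 49) + 61) = ((5530*(-1/87) - 14*(-1/43))*(-183))*(-8 + 61) = ((-5530/87 + 14/43)*(-183))*53 = -236572/3741*(-183)*53 = (14430892/1247)*53 = 764837276/1247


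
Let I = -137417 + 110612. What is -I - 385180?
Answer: -358375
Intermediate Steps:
I = -26805
-I - 385180 = -1*(-26805) - 385180 = 26805 - 385180 = -358375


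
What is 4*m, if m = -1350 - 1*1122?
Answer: -9888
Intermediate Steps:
m = -2472 (m = -1350 - 1122 = -2472)
4*m = 4*(-2472) = -9888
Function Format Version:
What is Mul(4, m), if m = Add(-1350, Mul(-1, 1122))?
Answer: -9888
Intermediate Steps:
m = -2472 (m = Add(-1350, -1122) = -2472)
Mul(4, m) = Mul(4, -2472) = -9888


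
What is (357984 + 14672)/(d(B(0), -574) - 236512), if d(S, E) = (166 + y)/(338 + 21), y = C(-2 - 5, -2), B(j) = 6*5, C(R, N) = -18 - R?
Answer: -133783504/84907653 ≈ -1.5756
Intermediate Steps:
B(j) = 30
y = -11 (y = -18 - (-2 - 5) = -18 - 1*(-7) = -18 + 7 = -11)
d(S, E) = 155/359 (d(S, E) = (166 - 11)/(338 + 21) = 155/359)
(357984 + 14672)/(d(B(0), -574) - 236512) = (357984 + 14672)/(155/359 - 236512) = 372656/(-84907653/359) = 372656*(-359/84907653) = -133783504/84907653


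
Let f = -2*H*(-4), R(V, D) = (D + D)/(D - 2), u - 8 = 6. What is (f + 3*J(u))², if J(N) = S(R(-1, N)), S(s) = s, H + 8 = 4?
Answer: 625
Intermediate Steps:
H = -4 (H = -8 + 4 = -4)
u = 14 (u = 8 + 6 = 14)
R(V, D) = 2*D/(-2 + D) (R(V, D) = (2*D)/(-2 + D) = 2*D/(-2 + D))
J(N) = 2*N/(-2 + N)
f = -32 (f = -2*(-4)*(-4) = 8*(-4) = -32)
(f + 3*J(u))² = (-32 + 3*(2*14/(-2 + 14)))² = (-32 + 3*(2*14/12))² = (-32 + 3*(2*14*(1/12)))² = (-32 + 3*(7/3))² = (-32 + 7)² = (-25)² = 625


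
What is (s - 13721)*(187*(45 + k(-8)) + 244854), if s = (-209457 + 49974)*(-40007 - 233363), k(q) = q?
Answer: 10976762492372497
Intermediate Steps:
s = 43597867710 (s = -159483*(-273370) = 43597867710)
(s - 13721)*(187*(45 + k(-8)) + 244854) = (43597867710 - 13721)*(187*(45 - 8) + 244854) = 43597853989*(187*37 + 244854) = 43597853989*(6919 + 244854) = 43597853989*251773 = 10976762492372497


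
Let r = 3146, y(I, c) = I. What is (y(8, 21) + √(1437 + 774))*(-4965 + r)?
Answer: -14552 - 1819*√2211 ≈ -1.0008e+5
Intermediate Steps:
(y(8, 21) + √(1437 + 774))*(-4965 + r) = (8 + √(1437 + 774))*(-4965 + 3146) = (8 + √2211)*(-1819) = -14552 - 1819*√2211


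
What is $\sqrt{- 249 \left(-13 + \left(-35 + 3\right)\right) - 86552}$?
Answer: $i \sqrt{75347} \approx 274.49 i$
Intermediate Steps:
$\sqrt{- 249 \left(-13 + \left(-35 + 3\right)\right) - 86552} = \sqrt{- 249 \left(-13 - 32\right) - 86552} = \sqrt{\left(-249\right) \left(-45\right) - 86552} = \sqrt{11205 - 86552} = \sqrt{-75347} = i \sqrt{75347}$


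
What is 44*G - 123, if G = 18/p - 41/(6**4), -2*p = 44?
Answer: -51967/324 ≈ -160.39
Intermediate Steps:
p = -22 (p = -1/2*44 = -22)
G = -12115/14256 (G = 18/(-22) - 41/(6**4) = 18*(-1/22) - 41/1296 = -9/11 - 41*1/1296 = -9/11 - 41/1296 = -12115/14256 ≈ -0.84982)
44*G - 123 = 44*(-12115/14256) - 123 = -12115/324 - 123 = -51967/324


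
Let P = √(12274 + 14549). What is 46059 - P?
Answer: 46059 - √26823 ≈ 45895.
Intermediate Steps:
P = √26823 ≈ 163.78
46059 - P = 46059 - √26823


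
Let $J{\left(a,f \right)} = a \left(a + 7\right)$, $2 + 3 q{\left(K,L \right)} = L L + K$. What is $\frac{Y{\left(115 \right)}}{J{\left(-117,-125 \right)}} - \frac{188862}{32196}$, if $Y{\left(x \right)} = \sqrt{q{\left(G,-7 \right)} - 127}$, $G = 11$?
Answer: $- \frac{31477}{5366} + \frac{i \sqrt{969}}{38610} \approx -5.866 + 0.00080624 i$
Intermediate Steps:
$q{\left(K,L \right)} = - \frac{2}{3} + \frac{K}{3} + \frac{L^{2}}{3}$ ($q{\left(K,L \right)} = - \frac{2}{3} + \frac{L L + K}{3} = - \frac{2}{3} + \frac{L^{2} + K}{3} = - \frac{2}{3} + \frac{K + L^{2}}{3} = - \frac{2}{3} + \left(\frac{K}{3} + \frac{L^{2}}{3}\right) = - \frac{2}{3} + \frac{K}{3} + \frac{L^{2}}{3}$)
$J{\left(a,f \right)} = a \left(7 + a\right)$
$Y{\left(x \right)} = \frac{i \sqrt{969}}{3}$ ($Y{\left(x \right)} = \sqrt{\left(- \frac{2}{3} + \frac{1}{3} \cdot 11 + \frac{\left(-7\right)^{2}}{3}\right) - 127} = \sqrt{\left(- \frac{2}{3} + \frac{11}{3} + \frac{1}{3} \cdot 49\right) - 127} = \sqrt{\left(- \frac{2}{3} + \frac{11}{3} + \frac{49}{3}\right) - 127} = \sqrt{\frac{58}{3} - 127} = \sqrt{- \frac{323}{3}} = \frac{i \sqrt{969}}{3}$)
$\frac{Y{\left(115 \right)}}{J{\left(-117,-125 \right)}} - \frac{188862}{32196} = \frac{\frac{1}{3} i \sqrt{969}}{\left(-117\right) \left(7 - 117\right)} - \frac{188862}{32196} = \frac{\frac{1}{3} i \sqrt{969}}{\left(-117\right) \left(-110\right)} - \frac{31477}{5366} = \frac{\frac{1}{3} i \sqrt{969}}{12870} - \frac{31477}{5366} = \frac{i \sqrt{969}}{3} \cdot \frac{1}{12870} - \frac{31477}{5366} = \frac{i \sqrt{969}}{38610} - \frac{31477}{5366} = - \frac{31477}{5366} + \frac{i \sqrt{969}}{38610}$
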